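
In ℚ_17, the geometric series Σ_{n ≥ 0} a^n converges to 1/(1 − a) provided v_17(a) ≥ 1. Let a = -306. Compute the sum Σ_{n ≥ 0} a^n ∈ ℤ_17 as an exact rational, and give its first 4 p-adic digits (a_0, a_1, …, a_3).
Σ a^n = 1/(1 − a) = 1/307;  first 4 digits = (1, 16, 16, 0)

v_17(a) = 1 ≥ 1, so the series converges in ℤ_17 to 1/(1 − a) = 1/(1 − (-306)) = 1/307. Expand this rational in ℤ_17: compute digits iteratively via d_i = x_i mod 17, x_{i+1} = (x_i − d_i)/17. The first 4 digits are (1, 16, 16, 0).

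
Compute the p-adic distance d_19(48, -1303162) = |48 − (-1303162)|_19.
d_19(48, -1303162) = 1/130321

Step 1 — x − y = 48 − (-1303162) = 1303210. Step 2 — v_19(1303210) = 4 (factor: 1303210 = (19^4 · 10); the sign does not affect v_p). Step 3 — |x − y|_19 = 19^{-4} = 1/130321.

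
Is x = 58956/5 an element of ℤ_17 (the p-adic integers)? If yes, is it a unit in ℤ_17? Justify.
x ∈ ℤ_17 but not a unit; v_17(x) = 3 > 0

ℤ_17 = {x ∈ ℚ_17 : v_17(x) ≥ 0} and ℤ_17^× = {x ∈ ℤ_17 : v_17(x) = 0}. Here v_17(58956/5) = v_17(num) − v_17(den) = 3; compare against these criteria.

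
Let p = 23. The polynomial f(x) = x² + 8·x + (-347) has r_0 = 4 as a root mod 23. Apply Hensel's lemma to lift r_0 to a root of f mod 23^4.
r_3 = 85357 (mod 279841)

Hensel: r_{i+1} = r_i − f(r_i)·(f′(r_i))^{-1} mod 23^{i+2}, f′(x) = 2x + 8. Iterate:
  r_0 = 4 (mod 23)
  r_1 = 188 (mod 529)
  r_2 = 188 (mod 12167)
  r_3 = 85357 (mod 279841)
Final: r = 85357 satisfies f(r) ≡ 0 mod 23^4.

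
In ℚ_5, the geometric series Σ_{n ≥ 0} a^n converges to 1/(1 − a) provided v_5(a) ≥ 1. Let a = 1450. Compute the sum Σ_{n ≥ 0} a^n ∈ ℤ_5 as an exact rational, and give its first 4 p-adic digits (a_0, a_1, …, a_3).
Σ a^n = 1/(1 − a) = -1/1449;  first 4 digits = (1, 0, 3, 1)

v_5(a) = 2 ≥ 1, so the series converges in ℤ_5 to 1/(1 − a) = 1/(1 − 1450) = -1/1449. Expand this rational in ℤ_5: compute digits iteratively via d_i = x_i mod 5, x_{i+1} = (x_i − d_i)/5. The first 4 digits are (1, 0, 3, 1).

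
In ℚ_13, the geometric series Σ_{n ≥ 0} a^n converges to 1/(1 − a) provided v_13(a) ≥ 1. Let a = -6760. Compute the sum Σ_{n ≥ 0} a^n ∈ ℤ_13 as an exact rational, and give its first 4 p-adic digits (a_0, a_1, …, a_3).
Σ a^n = 1/(1 − a) = 1/6761;  first 4 digits = (1, 0, 12, 9)

v_13(a) = 2 ≥ 1, so the series converges in ℤ_13 to 1/(1 − a) = 1/(1 − (-6760)) = 1/6761. Expand this rational in ℤ_13: compute digits iteratively via d_i = x_i mod 13, x_{i+1} = (x_i − d_i)/13. The first 4 digits are (1, 0, 12, 9).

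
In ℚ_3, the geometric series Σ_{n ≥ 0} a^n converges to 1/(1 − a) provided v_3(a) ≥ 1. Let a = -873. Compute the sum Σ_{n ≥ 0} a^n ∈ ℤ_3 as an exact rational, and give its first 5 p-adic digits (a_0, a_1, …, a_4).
Σ a^n = 1/(1 − a) = 1/874;  first 5 digits = (1, 0, 2, 0, 2)

v_3(a) = 2 ≥ 1, so the series converges in ℤ_3 to 1/(1 − a) = 1/(1 − (-873)) = 1/874. Expand this rational in ℤ_3: compute digits iteratively via d_i = x_i mod 3, x_{i+1} = (x_i − d_i)/3. The first 5 digits are (1, 0, 2, 0, 2).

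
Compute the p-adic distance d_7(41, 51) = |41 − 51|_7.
d_7(41, 51) = 1

Step 1 — x − y = 41 − 51 = -10. Step 2 — v_7(-10) = 0 (factor: -10 = −(7^0 · 10); the sign does not affect v_p). Step 3 — |x − y|_7 = 7^{0} = 1.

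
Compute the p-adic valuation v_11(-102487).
v_11(-102487) = 4

v_11(n) is the largest exponent k such that 11^k divides n. Factor out: -102487 = -11^4 · 7. (Sign doesn't affect v_p.) So v_11(-102487) = 4.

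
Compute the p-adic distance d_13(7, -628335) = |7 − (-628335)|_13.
d_13(7, -628335) = 1/28561

Step 1 — x − y = 7 − (-628335) = 628342. Step 2 — v_13(628342) = 4 (factor: 628342 = (13^4 · 22); the sign does not affect v_p). Step 3 — |x − y|_13 = 13^{-4} = 1/28561.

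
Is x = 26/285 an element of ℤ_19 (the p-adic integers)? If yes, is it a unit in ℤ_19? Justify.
x ∉ ℤ_19 (v_19(x) = -1 < 0)

ℤ_19 = {x ∈ ℚ_19 : v_19(x) ≥ 0} and ℤ_19^× = {x ∈ ℤ_19 : v_19(x) = 0}. Here v_19(26/285) = v_19(num) − v_19(den) = -1; compare against these criteria.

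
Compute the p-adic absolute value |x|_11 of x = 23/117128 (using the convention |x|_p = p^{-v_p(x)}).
|23/117128|_11 = 14641

Step 1 — compute v_11(x) by factoring powers of 11 out of the numerator and denominator: v_11(23/117128) = -4. Step 2 — apply |x|_p = p^{-v_p(x)} = 11^{4} = 14641.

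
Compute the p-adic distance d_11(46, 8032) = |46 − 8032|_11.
d_11(46, 8032) = 1/1331

Step 1 — x − y = 46 − 8032 = -7986. Step 2 — v_11(-7986) = 3 (factor: -7986 = −(11^3 · 6); the sign does not affect v_p). Step 3 — |x − y|_11 = 11^{-3} = 1/1331.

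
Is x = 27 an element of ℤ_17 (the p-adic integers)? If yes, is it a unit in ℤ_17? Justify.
x ∈ ℤ_17^× (unit); v_17(x) = 0

ℤ_17 = {x ∈ ℚ_17 : v_17(x) ≥ 0} and ℤ_17^× = {x ∈ ℤ_17 : v_17(x) = 0}. Here v_17(27) = v_17(num) − v_17(den) = 0; compare against these criteria.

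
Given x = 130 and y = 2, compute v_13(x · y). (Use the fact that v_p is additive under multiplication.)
v_13(260) = 1

v_p(x) = 1 (factor: 130 = 13^1 · 10); v_p(y) = 0 (factor: 2 = 13^0 · 2). Additivity: v_p(xy) = v_p(x) + v_p(y) = 1 + 0 = 1. (Direct check: xy = 260 = 13^1 · (20).)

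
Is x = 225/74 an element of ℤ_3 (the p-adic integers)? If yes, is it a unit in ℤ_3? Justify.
x ∈ ℤ_3 but not a unit; v_3(x) = 2 > 0

ℤ_3 = {x ∈ ℚ_3 : v_3(x) ≥ 0} and ℤ_3^× = {x ∈ ℤ_3 : v_3(x) = 0}. Here v_3(225/74) = v_3(num) − v_3(den) = 2; compare against these criteria.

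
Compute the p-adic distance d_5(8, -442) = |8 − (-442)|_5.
d_5(8, -442) = 1/25

Step 1 — x − y = 8 − (-442) = 450. Step 2 — v_5(450) = 2 (factor: 450 = (5^2 · 18); the sign does not affect v_p). Step 3 — |x − y|_5 = 5^{-2} = 1/25.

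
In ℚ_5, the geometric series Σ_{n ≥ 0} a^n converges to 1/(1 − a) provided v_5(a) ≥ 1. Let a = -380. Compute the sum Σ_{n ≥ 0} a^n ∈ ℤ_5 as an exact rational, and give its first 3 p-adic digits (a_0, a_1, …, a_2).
Σ a^n = 1/(1 − a) = 1/381;  first 3 digits = (1, 4, 0)

v_5(a) = 1 ≥ 1, so the series converges in ℤ_5 to 1/(1 − a) = 1/(1 − (-380)) = 1/381. Expand this rational in ℤ_5: compute digits iteratively via d_i = x_i mod 5, x_{i+1} = (x_i − d_i)/5. The first 3 digits are (1, 4, 0).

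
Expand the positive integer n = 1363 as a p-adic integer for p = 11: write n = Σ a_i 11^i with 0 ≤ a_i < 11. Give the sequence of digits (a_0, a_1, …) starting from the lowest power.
(a_0, a_1, …) = (10, 2, 0, 1)

Repeated division by 11 gives the digits low-to-high: 1363 = 10 + 2·11^1 + 1·11^3. Digit sequence: (10, 2, 0, 1).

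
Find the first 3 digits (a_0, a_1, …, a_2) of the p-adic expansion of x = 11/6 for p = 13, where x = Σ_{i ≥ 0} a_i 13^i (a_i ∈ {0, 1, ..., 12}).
(a_0, …, a_2) = (4, 2, 2)

v_13(11/6) = 0 (numerator and denominator both coprime to 13), so x ∈ ℤ_13^×. Compute digits iteratively via a_i = x_i mod 13, x_{i+1} = (x_i − a_i)/13, with x_0 = x:
  x_0 = 11/6;  a_0 = 4;  x_1 = (x_0 − 4)/13 = -1/6
  x_1 = -1/6;  a_1 = 2;  x_2 = (x_1 − 2)/13 = -1/6
  x_2 = -1/6;  a_2 = 2;  x_3 = (x_2 − 2)/13 = -1/6
Digits: (4, 2, 2).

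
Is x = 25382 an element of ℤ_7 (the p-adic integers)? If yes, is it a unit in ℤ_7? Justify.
x ∈ ℤ_7 but not a unit; v_7(x) = 3 > 0

ℤ_7 = {x ∈ ℚ_7 : v_7(x) ≥ 0} and ℤ_7^× = {x ∈ ℤ_7 : v_7(x) = 0}. Here v_7(25382) = v_7(num) − v_7(den) = 3; compare against these criteria.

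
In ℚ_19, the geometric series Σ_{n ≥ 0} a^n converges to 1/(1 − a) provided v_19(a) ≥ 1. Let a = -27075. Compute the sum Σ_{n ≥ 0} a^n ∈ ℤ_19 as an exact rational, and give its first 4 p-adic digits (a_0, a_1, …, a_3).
Σ a^n = 1/(1 − a) = 1/27076;  first 4 digits = (1, 0, 1, 15)

v_19(a) = 2 ≥ 1, so the series converges in ℤ_19 to 1/(1 − a) = 1/(1 − (-27075)) = 1/27076. Expand this rational in ℤ_19: compute digits iteratively via d_i = x_i mod 19, x_{i+1} = (x_i − d_i)/19. The first 4 digits are (1, 0, 1, 15).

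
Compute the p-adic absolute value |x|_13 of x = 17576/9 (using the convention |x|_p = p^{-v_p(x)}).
|17576/9|_13 = 1/2197

Step 1 — compute v_13(x) by factoring powers of 13 out of the numerator and denominator: v_13(17576/9) = 3. Step 2 — apply |x|_p = p^{-v_p(x)} = 13^{-3} = 1/2197.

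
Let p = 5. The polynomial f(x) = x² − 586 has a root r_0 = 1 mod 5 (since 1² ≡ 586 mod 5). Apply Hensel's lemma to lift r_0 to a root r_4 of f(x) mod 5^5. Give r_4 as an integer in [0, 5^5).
r_4 = 781 (mod 3125)

Hensel's recurrence: r_{i+1} = r_i − f(r_i)·(f′(r_i))^{-1} mod 5^{i+2}, with f′(x) = 2x. Iterate:
  r_0 = 1 (mod 5)
  r_1 = 6 (mod 25)
  r_2 = 31 (mod 125)
  r_3 = 156 (mod 625)
  r_4 = 781 (mod 3125)
Final: r_4 = 781, and one checks f(r_4) ≡ 0 mod 5^5.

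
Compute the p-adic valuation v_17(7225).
v_17(7225) = 2

v_17(n) is the largest exponent k such that 17^k divides n. Factor out: 7225 = 17^2 · 25. (Sign doesn't affect v_p.) So v_17(7225) = 2.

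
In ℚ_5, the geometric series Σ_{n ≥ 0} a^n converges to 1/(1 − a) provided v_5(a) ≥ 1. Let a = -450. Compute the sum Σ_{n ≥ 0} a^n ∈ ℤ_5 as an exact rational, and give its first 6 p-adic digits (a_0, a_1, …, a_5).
Σ a^n = 1/(1 − a) = 1/451;  first 6 digits = (1, 0, 2, 1, 3, 4)

v_5(a) = 2 ≥ 1, so the series converges in ℤ_5 to 1/(1 − a) = 1/(1 − (-450)) = 1/451. Expand this rational in ℤ_5: compute digits iteratively via d_i = x_i mod 5, x_{i+1} = (x_i − d_i)/5. The first 6 digits are (1, 0, 2, 1, 3, 4).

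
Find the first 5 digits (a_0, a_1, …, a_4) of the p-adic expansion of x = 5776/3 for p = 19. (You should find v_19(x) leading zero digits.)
(a_0, …, a_4) = (0, 0, 18, 12, 12)

v_19(5776/3) = 2, so a_0 = ... = a_1 = 0. Factor out: x = 19^2 · u with u = 16/3 a unit in ℤ_19. Expand u iteratively via a_{v+i} = u_i mod 19, u_{i+1} = (u_i − a_{v+i})/19:
  u_0 = 16/3;  a_2 = 18;  u_1 = (u_0 − 18)/19 = -2/3
  u_1 = -2/3;  a_3 = 12;  u_2 = (u_1 − 12)/19 = -2/3
  u_2 = -2/3;  a_4 = 12;  u_3 = (u_2 − 12)/19 = -2/3
Digits: (0, 0, 18, 12, 12).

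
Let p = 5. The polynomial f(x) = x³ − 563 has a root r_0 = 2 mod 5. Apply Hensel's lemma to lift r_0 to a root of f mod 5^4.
r_3 = 92 (mod 625)

Hensel: r_{i+1} = r_i − f(r_i)/f′(r_i) mod 5^{i+2}, where f′(x) = 3x². Iterate:
  r_0 = 2 (mod 5)
  r_1 = 17 (mod 25)
  r_2 = 92 (mod 125)
  r_3 = 92 (mod 625)
Final: r = 92 with f(r) ≡ 0 mod 5^4.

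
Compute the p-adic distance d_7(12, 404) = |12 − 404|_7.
d_7(12, 404) = 1/49

Step 1 — x − y = 12 − 404 = -392. Step 2 — v_7(-392) = 2 (factor: -392 = −(7^2 · 8); the sign does not affect v_p). Step 3 — |x − y|_7 = 7^{-2} = 1/49.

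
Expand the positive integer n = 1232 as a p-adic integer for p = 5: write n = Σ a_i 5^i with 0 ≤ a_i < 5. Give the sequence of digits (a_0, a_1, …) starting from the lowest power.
(a_0, a_1, …) = (2, 1, 4, 4, 1)

Repeated division by 5 gives the digits low-to-high: 1232 = 2 + 1·5^1 + 4·5^2 + 4·5^3 + 1·5^4. Digit sequence: (2, 1, 4, 4, 1).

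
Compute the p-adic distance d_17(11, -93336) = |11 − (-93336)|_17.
d_17(11, -93336) = 1/4913

Step 1 — x − y = 11 − (-93336) = 93347. Step 2 — v_17(93347) = 3 (factor: 93347 = (17^3 · 19); the sign does not affect v_p). Step 3 — |x − y|_17 = 17^{-3} = 1/4913.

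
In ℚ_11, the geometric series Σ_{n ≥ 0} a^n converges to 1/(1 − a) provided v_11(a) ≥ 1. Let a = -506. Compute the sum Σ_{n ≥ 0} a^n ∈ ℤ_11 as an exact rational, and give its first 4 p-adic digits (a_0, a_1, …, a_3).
Σ a^n = 1/(1 − a) = 1/507;  first 4 digits = (1, 9, 10, 7)

v_11(a) = 1 ≥ 1, so the series converges in ℤ_11 to 1/(1 − a) = 1/(1 − (-506)) = 1/507. Expand this rational in ℤ_11: compute digits iteratively via d_i = x_i mod 11, x_{i+1} = (x_i − d_i)/11. The first 4 digits are (1, 9, 10, 7).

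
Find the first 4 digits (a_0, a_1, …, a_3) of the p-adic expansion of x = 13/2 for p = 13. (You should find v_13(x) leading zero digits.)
(a_0, …, a_3) = (0, 7, 6, 6)

v_13(13/2) = 1, so a_0 = ... = a_0 = 0. Factor out: x = 13^1 · u with u = 1/2 a unit in ℤ_13. Expand u iteratively via a_{v+i} = u_i mod 13, u_{i+1} = (u_i − a_{v+i})/13:
  u_0 = 1/2;  a_1 = 7;  u_1 = (u_0 − 7)/13 = -1/2
  u_1 = -1/2;  a_2 = 6;  u_2 = (u_1 − 6)/13 = -1/2
  u_2 = -1/2;  a_3 = 6;  u_3 = (u_2 − 6)/13 = -1/2
Digits: (0, 7, 6, 6).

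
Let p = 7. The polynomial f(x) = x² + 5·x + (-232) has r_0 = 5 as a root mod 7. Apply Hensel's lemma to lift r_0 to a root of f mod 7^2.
r_1 = 40 (mod 49)

Hensel: r_{i+1} = r_i − f(r_i)·(f′(r_i))^{-1} mod 7^{i+2}, f′(x) = 2x + 5. Iterate:
  r_0 = 5 (mod 7)
  r_1 = 40 (mod 49)
Final: r = 40 satisfies f(r) ≡ 0 mod 7^2.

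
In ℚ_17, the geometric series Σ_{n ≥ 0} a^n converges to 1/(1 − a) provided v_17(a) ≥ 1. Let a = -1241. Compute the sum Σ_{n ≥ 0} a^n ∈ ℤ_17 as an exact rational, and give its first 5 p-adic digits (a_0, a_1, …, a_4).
Σ a^n = 1/(1 − a) = 1/1242;  first 5 digits = (1, 12, 3, 1, 13)

v_17(a) = 1 ≥ 1, so the series converges in ℤ_17 to 1/(1 − a) = 1/(1 − (-1241)) = 1/1242. Expand this rational in ℤ_17: compute digits iteratively via d_i = x_i mod 17, x_{i+1} = (x_i − d_i)/17. The first 5 digits are (1, 12, 3, 1, 13).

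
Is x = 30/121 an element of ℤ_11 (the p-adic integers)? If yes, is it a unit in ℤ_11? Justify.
x ∉ ℤ_11 (v_11(x) = -2 < 0)

ℤ_11 = {x ∈ ℚ_11 : v_11(x) ≥ 0} and ℤ_11^× = {x ∈ ℤ_11 : v_11(x) = 0}. Here v_11(30/121) = v_11(num) − v_11(den) = -2; compare against these criteria.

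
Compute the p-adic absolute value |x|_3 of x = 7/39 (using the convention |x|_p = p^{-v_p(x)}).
|7/39|_3 = 3

Step 1 — compute v_3(x) by factoring powers of 3 out of the numerator and denominator: v_3(7/39) = -1. Step 2 — apply |x|_p = p^{-v_p(x)} = 3^{1} = 3.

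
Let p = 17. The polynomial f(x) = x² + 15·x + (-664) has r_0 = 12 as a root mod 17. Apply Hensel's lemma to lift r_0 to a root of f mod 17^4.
r_3 = 79266 (mod 83521)

Hensel: r_{i+1} = r_i − f(r_i)·(f′(r_i))^{-1} mod 17^{i+2}, f′(x) = 2x + 15. Iterate:
  r_0 = 12 (mod 17)
  r_1 = 80 (mod 289)
  r_2 = 658 (mod 4913)
  r_3 = 79266 (mod 83521)
Final: r = 79266 satisfies f(r) ≡ 0 mod 17^4.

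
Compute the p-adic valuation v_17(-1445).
v_17(-1445) = 2

v_17(n) is the largest exponent k such that 17^k divides n. Factor out: -1445 = -17^2 · 5. (Sign doesn't affect v_p.) So v_17(-1445) = 2.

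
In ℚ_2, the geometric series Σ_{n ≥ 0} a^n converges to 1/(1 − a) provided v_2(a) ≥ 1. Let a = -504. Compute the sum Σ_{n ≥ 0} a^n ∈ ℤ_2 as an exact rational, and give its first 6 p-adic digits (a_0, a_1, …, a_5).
Σ a^n = 1/(1 − a) = 1/505;  first 6 digits = (1, 0, 0, 1, 0, 0)

v_2(a) = 3 ≥ 1, so the series converges in ℤ_2 to 1/(1 − a) = 1/(1 − (-504)) = 1/505. Expand this rational in ℤ_2: compute digits iteratively via d_i = x_i mod 2, x_{i+1} = (x_i − d_i)/2. The first 6 digits are (1, 0, 0, 1, 0, 0).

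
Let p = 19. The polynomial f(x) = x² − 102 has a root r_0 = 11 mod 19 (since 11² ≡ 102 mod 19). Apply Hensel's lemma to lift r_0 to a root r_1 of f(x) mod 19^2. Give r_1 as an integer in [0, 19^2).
r_1 = 125 (mod 361)

Hensel's recurrence: r_{i+1} = r_i − f(r_i)·(f′(r_i))^{-1} mod 19^{i+2}, with f′(x) = 2x. Iterate:
  r_0 = 11 (mod 19)
  r_1 = 125 (mod 361)
Final: r_1 = 125, and one checks f(r_1) ≡ 0 mod 19^2.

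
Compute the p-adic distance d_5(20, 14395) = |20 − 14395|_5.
d_5(20, 14395) = 1/625

Step 1 — x − y = 20 − 14395 = -14375. Step 2 — v_5(-14375) = 4 (factor: -14375 = −(5^4 · 23); the sign does not affect v_p). Step 3 — |x − y|_5 = 5^{-4} = 1/625.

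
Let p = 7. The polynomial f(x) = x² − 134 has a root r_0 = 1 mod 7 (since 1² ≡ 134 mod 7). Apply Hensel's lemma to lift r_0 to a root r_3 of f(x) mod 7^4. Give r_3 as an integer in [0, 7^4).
r_3 = 386 (mod 2401)

Hensel's recurrence: r_{i+1} = r_i − f(r_i)·(f′(r_i))^{-1} mod 7^{i+2}, with f′(x) = 2x. Iterate:
  r_0 = 1 (mod 7)
  r_1 = 43 (mod 49)
  r_2 = 43 (mod 343)
  r_3 = 386 (mod 2401)
Final: r_3 = 386, and one checks f(r_3) ≡ 0 mod 7^4.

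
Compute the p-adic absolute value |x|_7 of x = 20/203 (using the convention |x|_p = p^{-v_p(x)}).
|20/203|_7 = 7

Step 1 — compute v_7(x) by factoring powers of 7 out of the numerator and denominator: v_7(20/203) = -1. Step 2 — apply |x|_p = p^{-v_p(x)} = 7^{1} = 7.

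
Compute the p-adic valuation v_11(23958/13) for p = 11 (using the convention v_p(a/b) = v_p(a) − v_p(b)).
v_11(23958/13) = 3

Factor powers of 11 from the numerator and denominator of the reduced fraction: 23958 = 11^3 · 18 and 13 = 11^0 · 13. Apply v_p(a/b) = v_p(a) − v_p(b): v_11(23958/13) = 3 − 0 = 3.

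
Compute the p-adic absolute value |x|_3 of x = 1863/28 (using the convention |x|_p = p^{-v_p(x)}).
|1863/28|_3 = 1/81

Step 1 — compute v_3(x) by factoring powers of 3 out of the numerator and denominator: v_3(1863/28) = 4. Step 2 — apply |x|_p = p^{-v_p(x)} = 3^{-4} = 1/81.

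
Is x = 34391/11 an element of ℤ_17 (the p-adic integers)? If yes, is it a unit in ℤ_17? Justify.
x ∈ ℤ_17 but not a unit; v_17(x) = 3 > 0

ℤ_17 = {x ∈ ℚ_17 : v_17(x) ≥ 0} and ℤ_17^× = {x ∈ ℤ_17 : v_17(x) = 0}. Here v_17(34391/11) = v_17(num) − v_17(den) = 3; compare against these criteria.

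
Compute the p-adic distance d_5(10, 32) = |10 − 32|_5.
d_5(10, 32) = 1

Step 1 — x − y = 10 − 32 = -22. Step 2 — v_5(-22) = 0 (factor: -22 = −(5^0 · 22); the sign does not affect v_p). Step 3 — |x − y|_5 = 5^{0} = 1.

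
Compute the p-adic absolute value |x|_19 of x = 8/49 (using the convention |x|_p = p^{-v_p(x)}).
|8/49|_19 = 1

Step 1 — compute v_19(x) by factoring powers of 19 out of the numerator and denominator: v_19(8/49) = 0. Step 2 — apply |x|_p = p^{-v_p(x)} = 19^{0} = 1.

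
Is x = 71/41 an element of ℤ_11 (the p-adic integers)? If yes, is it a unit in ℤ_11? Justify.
x ∈ ℤ_11^× (unit); v_11(x) = 0

ℤ_11 = {x ∈ ℚ_11 : v_11(x) ≥ 0} and ℤ_11^× = {x ∈ ℤ_11 : v_11(x) = 0}. Here v_11(71/41) = v_11(num) − v_11(den) = 0; compare against these criteria.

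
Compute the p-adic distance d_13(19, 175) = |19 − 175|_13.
d_13(19, 175) = 1/13

Step 1 — x − y = 19 − 175 = -156. Step 2 — v_13(-156) = 1 (factor: -156 = −(13^1 · 12); the sign does not affect v_p). Step 3 — |x − y|_13 = 13^{-1} = 1/13.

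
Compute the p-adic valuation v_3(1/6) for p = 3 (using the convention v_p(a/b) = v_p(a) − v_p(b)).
v_3(1/6) = -1

Factor powers of 3 from the numerator and denominator of the reduced fraction: 1 = 3^0 · 1 and 6 = 3^1 · 2. Apply v_p(a/b) = v_p(a) − v_p(b): v_3(1/6) = 0 − 1 = -1.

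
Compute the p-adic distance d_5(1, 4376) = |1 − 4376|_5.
d_5(1, 4376) = 1/625

Step 1 — x − y = 1 − 4376 = -4375. Step 2 — v_5(-4375) = 4 (factor: -4375 = −(5^4 · 7); the sign does not affect v_p). Step 3 — |x − y|_5 = 5^{-4} = 1/625.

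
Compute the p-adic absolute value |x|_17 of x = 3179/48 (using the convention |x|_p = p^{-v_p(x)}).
|3179/48|_17 = 1/289

Step 1 — compute v_17(x) by factoring powers of 17 out of the numerator and denominator: v_17(3179/48) = 2. Step 2 — apply |x|_p = p^{-v_p(x)} = 17^{-2} = 1/289.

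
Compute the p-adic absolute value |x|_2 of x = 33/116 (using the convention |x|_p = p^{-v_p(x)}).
|33/116|_2 = 4

Step 1 — compute v_2(x) by factoring powers of 2 out of the numerator and denominator: v_2(33/116) = -2. Step 2 — apply |x|_p = p^{-v_p(x)} = 2^{2} = 4.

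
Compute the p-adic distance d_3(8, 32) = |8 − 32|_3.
d_3(8, 32) = 1/3

Step 1 — x − y = 8 − 32 = -24. Step 2 — v_3(-24) = 1 (factor: -24 = −(3^1 · 8); the sign does not affect v_p). Step 3 — |x − y|_3 = 3^{-1} = 1/3.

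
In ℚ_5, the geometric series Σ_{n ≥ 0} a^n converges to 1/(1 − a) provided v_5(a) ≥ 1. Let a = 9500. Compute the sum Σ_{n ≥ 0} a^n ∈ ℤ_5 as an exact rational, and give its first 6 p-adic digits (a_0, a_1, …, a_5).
Σ a^n = 1/(1 − a) = -1/9499;  first 6 digits = (1, 0, 0, 1, 0, 3)

v_5(a) = 3 ≥ 1, so the series converges in ℤ_5 to 1/(1 − a) = 1/(1 − 9500) = -1/9499. Expand this rational in ℤ_5: compute digits iteratively via d_i = x_i mod 5, x_{i+1} = (x_i − d_i)/5. The first 6 digits are (1, 0, 0, 1, 0, 3).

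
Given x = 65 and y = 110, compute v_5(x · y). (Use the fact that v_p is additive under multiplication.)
v_5(7150) = 2

v_p(x) = 1 (factor: 65 = 5^1 · 13); v_p(y) = 1 (factor: 110 = 5^1 · 22). Additivity: v_p(xy) = v_p(x) + v_p(y) = 1 + 1 = 2. (Direct check: xy = 7150 = 5^2 · (286).)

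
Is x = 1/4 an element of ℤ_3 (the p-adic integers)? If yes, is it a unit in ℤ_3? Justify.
x ∈ ℤ_3^× (unit); v_3(x) = 0

ℤ_3 = {x ∈ ℚ_3 : v_3(x) ≥ 0} and ℤ_3^× = {x ∈ ℤ_3 : v_3(x) = 0}. Here v_3(1/4) = v_3(num) − v_3(den) = 0; compare against these criteria.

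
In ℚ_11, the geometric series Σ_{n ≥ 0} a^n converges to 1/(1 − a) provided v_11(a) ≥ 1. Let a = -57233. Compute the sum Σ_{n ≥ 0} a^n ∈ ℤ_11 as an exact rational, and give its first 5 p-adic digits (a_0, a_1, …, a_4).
Σ a^n = 1/(1 − a) = 1/57234;  first 5 digits = (1, 0, 0, 1, 7)

v_11(a) = 3 ≥ 1, so the series converges in ℤ_11 to 1/(1 − a) = 1/(1 − (-57233)) = 1/57234. Expand this rational in ℤ_11: compute digits iteratively via d_i = x_i mod 11, x_{i+1} = (x_i − d_i)/11. The first 5 digits are (1, 0, 0, 1, 7).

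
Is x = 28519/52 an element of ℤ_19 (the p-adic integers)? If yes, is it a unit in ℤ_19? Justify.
x ∈ ℤ_19 but not a unit; v_19(x) = 2 > 0

ℤ_19 = {x ∈ ℚ_19 : v_19(x) ≥ 0} and ℤ_19^× = {x ∈ ℤ_19 : v_19(x) = 0}. Here v_19(28519/52) = v_19(num) − v_19(den) = 2; compare against these criteria.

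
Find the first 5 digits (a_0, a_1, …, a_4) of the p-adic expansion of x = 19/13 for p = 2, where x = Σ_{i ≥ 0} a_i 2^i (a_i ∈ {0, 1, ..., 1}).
(a_0, …, a_4) = (1, 1, 1, 1, 1)

v_2(19/13) = 0 (numerator and denominator both coprime to 2), so x ∈ ℤ_2^×. Compute digits iteratively via a_i = x_i mod 2, x_{i+1} = (x_i − a_i)/2, with x_0 = x:
  x_0 = 19/13;  a_0 = 1;  x_1 = (x_0 − 1)/2 = 3/13
  x_1 = 3/13;  a_1 = 1;  x_2 = (x_1 − 1)/2 = -5/13
  x_2 = -5/13;  a_2 = 1;  x_3 = (x_2 − 1)/2 = -9/13
  x_3 = -9/13;  a_3 = 1;  x_4 = (x_3 − 1)/2 = -11/13
  x_4 = -11/13;  a_4 = 1;  x_5 = (x_4 − 1)/2 = -12/13
Digits: (1, 1, 1, 1, 1).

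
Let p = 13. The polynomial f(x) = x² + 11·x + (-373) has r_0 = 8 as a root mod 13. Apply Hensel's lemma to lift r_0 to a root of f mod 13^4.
r_3 = 15946 (mod 28561)

Hensel: r_{i+1} = r_i − f(r_i)·(f′(r_i))^{-1} mod 13^{i+2}, f′(x) = 2x + 11. Iterate:
  r_0 = 8 (mod 13)
  r_1 = 60 (mod 169)
  r_2 = 567 (mod 2197)
  r_3 = 15946 (mod 28561)
Final: r = 15946 satisfies f(r) ≡ 0 mod 13^4.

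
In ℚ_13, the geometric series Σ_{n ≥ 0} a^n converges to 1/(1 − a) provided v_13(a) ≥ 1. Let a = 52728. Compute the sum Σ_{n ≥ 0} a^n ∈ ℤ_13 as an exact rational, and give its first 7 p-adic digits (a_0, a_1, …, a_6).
Σ a^n = 1/(1 − a) = -1/52727;  first 7 digits = (1, 0, 0, 11, 1, 0, 4)

v_13(a) = 3 ≥ 1, so the series converges in ℤ_13 to 1/(1 − a) = 1/(1 − 52728) = -1/52727. Expand this rational in ℤ_13: compute digits iteratively via d_i = x_i mod 13, x_{i+1} = (x_i − d_i)/13. The first 7 digits are (1, 0, 0, 11, 1, 0, 4).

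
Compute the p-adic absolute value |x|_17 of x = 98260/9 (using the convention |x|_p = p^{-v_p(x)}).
|98260/9|_17 = 1/4913

Step 1 — compute v_17(x) by factoring powers of 17 out of the numerator and denominator: v_17(98260/9) = 3. Step 2 — apply |x|_p = p^{-v_p(x)} = 17^{-3} = 1/4913.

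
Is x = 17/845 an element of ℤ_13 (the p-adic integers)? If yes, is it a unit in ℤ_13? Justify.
x ∉ ℤ_13 (v_13(x) = -2 < 0)

ℤ_13 = {x ∈ ℚ_13 : v_13(x) ≥ 0} and ℤ_13^× = {x ∈ ℤ_13 : v_13(x) = 0}. Here v_13(17/845) = v_13(num) − v_13(den) = -2; compare against these criteria.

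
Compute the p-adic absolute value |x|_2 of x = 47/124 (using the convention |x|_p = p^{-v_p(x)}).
|47/124|_2 = 4

Step 1 — compute v_2(x) by factoring powers of 2 out of the numerator and denominator: v_2(47/124) = -2. Step 2 — apply |x|_p = p^{-v_p(x)} = 2^{2} = 4.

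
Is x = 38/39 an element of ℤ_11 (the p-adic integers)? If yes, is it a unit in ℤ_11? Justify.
x ∈ ℤ_11^× (unit); v_11(x) = 0

ℤ_11 = {x ∈ ℚ_11 : v_11(x) ≥ 0} and ℤ_11^× = {x ∈ ℤ_11 : v_11(x) = 0}. Here v_11(38/39) = v_11(num) − v_11(den) = 0; compare against these criteria.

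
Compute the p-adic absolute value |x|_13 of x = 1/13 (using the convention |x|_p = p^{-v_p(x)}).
|1/13|_13 = 13

Step 1 — compute v_13(x) by factoring powers of 13 out of the numerator and denominator: v_13(1/13) = -1. Step 2 — apply |x|_p = p^{-v_p(x)} = 13^{1} = 13.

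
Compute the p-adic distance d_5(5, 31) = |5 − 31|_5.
d_5(5, 31) = 1

Step 1 — x − y = 5 − 31 = -26. Step 2 — v_5(-26) = 0 (factor: -26 = −(5^0 · 26); the sign does not affect v_p). Step 3 — |x − y|_5 = 5^{0} = 1.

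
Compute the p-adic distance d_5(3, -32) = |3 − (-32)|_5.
d_5(3, -32) = 1/5

Step 1 — x − y = 3 − (-32) = 35. Step 2 — v_5(35) = 1 (factor: 35 = (5^1 · 7); the sign does not affect v_p). Step 3 — |x − y|_5 = 5^{-1} = 1/5.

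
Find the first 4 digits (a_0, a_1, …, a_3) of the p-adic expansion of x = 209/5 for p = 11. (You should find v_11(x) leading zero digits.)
(a_0, …, a_3) = (0, 6, 2, 2)

v_11(209/5) = 1, so a_0 = ... = a_0 = 0. Factor out: x = 11^1 · u with u = 19/5 a unit in ℤ_11. Expand u iteratively via a_{v+i} = u_i mod 11, u_{i+1} = (u_i − a_{v+i})/11:
  u_0 = 19/5;  a_1 = 6;  u_1 = (u_0 − 6)/11 = -1/5
  u_1 = -1/5;  a_2 = 2;  u_2 = (u_1 − 2)/11 = -1/5
  u_2 = -1/5;  a_3 = 2;  u_3 = (u_2 − 2)/11 = -1/5
Digits: (0, 6, 2, 2).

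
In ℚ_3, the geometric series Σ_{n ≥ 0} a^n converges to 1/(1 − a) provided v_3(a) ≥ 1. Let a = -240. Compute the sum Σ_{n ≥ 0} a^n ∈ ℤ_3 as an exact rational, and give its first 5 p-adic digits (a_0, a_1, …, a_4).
Σ a^n = 1/(1 − a) = 1/241;  first 5 digits = (1, 1, 1, 1, 1)

v_3(a) = 1 ≥ 1, so the series converges in ℤ_3 to 1/(1 − a) = 1/(1 − (-240)) = 1/241. Expand this rational in ℤ_3: compute digits iteratively via d_i = x_i mod 3, x_{i+1} = (x_i − d_i)/3. The first 5 digits are (1, 1, 1, 1, 1).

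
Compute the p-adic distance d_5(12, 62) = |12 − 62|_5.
d_5(12, 62) = 1/25

Step 1 — x − y = 12 − 62 = -50. Step 2 — v_5(-50) = 2 (factor: -50 = −(5^2 · 2); the sign does not affect v_p). Step 3 — |x − y|_5 = 5^{-2} = 1/25.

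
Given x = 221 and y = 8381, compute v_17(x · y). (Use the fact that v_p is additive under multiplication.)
v_17(1852201) = 3

v_p(x) = 1 (factor: 221 = 17^1 · 13); v_p(y) = 2 (factor: 8381 = 17^2 · 29). Additivity: v_p(xy) = v_p(x) + v_p(y) = 1 + 2 = 3. (Direct check: xy = 1852201 = 17^3 · (377).)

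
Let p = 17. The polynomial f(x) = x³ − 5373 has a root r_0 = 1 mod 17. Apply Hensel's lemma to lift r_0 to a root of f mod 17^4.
r_3 = 45527 (mod 83521)

Hensel: r_{i+1} = r_i − f(r_i)/f′(r_i) mod 17^{i+2}, where f′(x) = 3x². Iterate:
  r_0 = 1 (mod 17)
  r_1 = 154 (mod 289)
  r_2 = 1310 (mod 4913)
  r_3 = 45527 (mod 83521)
Final: r = 45527 with f(r) ≡ 0 mod 17^4.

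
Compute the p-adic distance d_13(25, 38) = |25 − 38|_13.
d_13(25, 38) = 1/13

Step 1 — x − y = 25 − 38 = -13. Step 2 — v_13(-13) = 1 (factor: -13 = −(13^1 · 1); the sign does not affect v_p). Step 3 — |x − y|_13 = 13^{-1} = 1/13.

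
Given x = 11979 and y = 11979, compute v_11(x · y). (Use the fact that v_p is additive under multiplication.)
v_11(143496441) = 6

v_p(x) = 3 (factor: 11979 = 11^3 · 9); v_p(y) = 3 (factor: 11979 = 11^3 · 9). Additivity: v_p(xy) = v_p(x) + v_p(y) = 3 + 3 = 6. (Direct check: xy = 143496441 = 11^6 · (81).)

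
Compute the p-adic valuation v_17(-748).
v_17(-748) = 1

v_17(n) is the largest exponent k such that 17^k divides n. Factor out: -748 = -17^1 · 44. (Sign doesn't affect v_p.) So v_17(-748) = 1.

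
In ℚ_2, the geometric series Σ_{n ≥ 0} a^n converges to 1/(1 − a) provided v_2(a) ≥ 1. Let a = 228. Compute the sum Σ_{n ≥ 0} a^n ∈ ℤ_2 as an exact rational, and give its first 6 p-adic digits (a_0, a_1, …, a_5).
Σ a^n = 1/(1 − a) = -1/227;  first 6 digits = (1, 0, 1, 0, 1, 1)

v_2(a) = 2 ≥ 1, so the series converges in ℤ_2 to 1/(1 − a) = 1/(1 − 228) = -1/227. Expand this rational in ℤ_2: compute digits iteratively via d_i = x_i mod 2, x_{i+1} = (x_i − d_i)/2. The first 6 digits are (1, 0, 1, 0, 1, 1).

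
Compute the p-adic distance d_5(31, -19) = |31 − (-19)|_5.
d_5(31, -19) = 1/25

Step 1 — x − y = 31 − (-19) = 50. Step 2 — v_5(50) = 2 (factor: 50 = (5^2 · 2); the sign does not affect v_p). Step 3 — |x − y|_5 = 5^{-2} = 1/25.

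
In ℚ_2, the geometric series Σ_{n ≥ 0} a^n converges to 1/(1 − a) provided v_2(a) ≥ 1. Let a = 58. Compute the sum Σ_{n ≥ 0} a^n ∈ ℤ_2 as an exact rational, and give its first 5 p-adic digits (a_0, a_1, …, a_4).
Σ a^n = 1/(1 − a) = -1/57;  first 5 digits = (1, 1, 1, 0, 1)

v_2(a) = 1 ≥ 1, so the series converges in ℤ_2 to 1/(1 − a) = 1/(1 − 58) = -1/57. Expand this rational in ℤ_2: compute digits iteratively via d_i = x_i mod 2, x_{i+1} = (x_i − d_i)/2. The first 5 digits are (1, 1, 1, 0, 1).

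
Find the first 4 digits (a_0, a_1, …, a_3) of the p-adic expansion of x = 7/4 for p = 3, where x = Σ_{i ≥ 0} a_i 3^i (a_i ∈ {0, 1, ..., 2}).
(a_0, …, a_3) = (1, 1, 2, 0)

v_3(7/4) = 0 (numerator and denominator both coprime to 3), so x ∈ ℤ_3^×. Compute digits iteratively via a_i = x_i mod 3, x_{i+1} = (x_i − a_i)/3, with x_0 = x:
  x_0 = 7/4;  a_0 = 1;  x_1 = (x_0 − 1)/3 = 1/4
  x_1 = 1/4;  a_1 = 1;  x_2 = (x_1 − 1)/3 = -1/4
  x_2 = -1/4;  a_2 = 2;  x_3 = (x_2 − 2)/3 = -3/4
  x_3 = -3/4;  a_3 = 0;  x_4 = (x_3 − 0)/3 = -1/4
Digits: (1, 1, 2, 0).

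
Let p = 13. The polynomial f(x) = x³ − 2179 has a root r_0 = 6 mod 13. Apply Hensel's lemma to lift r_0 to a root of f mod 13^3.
r_2 = 1722 (mod 2197)

Hensel: r_{i+1} = r_i − f(r_i)/f′(r_i) mod 13^{i+2}, where f′(x) = 3x². Iterate:
  r_0 = 6 (mod 13)
  r_1 = 32 (mod 169)
  r_2 = 1722 (mod 2197)
Final: r = 1722 with f(r) ≡ 0 mod 13^3.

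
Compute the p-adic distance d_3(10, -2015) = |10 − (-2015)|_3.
d_3(10, -2015) = 1/81

Step 1 — x − y = 10 − (-2015) = 2025. Step 2 — v_3(2025) = 4 (factor: 2025 = (3^4 · 25); the sign does not affect v_p). Step 3 — |x − y|_3 = 3^{-4} = 1/81.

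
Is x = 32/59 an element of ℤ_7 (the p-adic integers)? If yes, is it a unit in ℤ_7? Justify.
x ∈ ℤ_7^× (unit); v_7(x) = 0

ℤ_7 = {x ∈ ℚ_7 : v_7(x) ≥ 0} and ℤ_7^× = {x ∈ ℤ_7 : v_7(x) = 0}. Here v_7(32/59) = v_7(num) − v_7(den) = 0; compare against these criteria.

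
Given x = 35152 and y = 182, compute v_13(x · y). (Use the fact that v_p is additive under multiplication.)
v_13(6397664) = 4

v_p(x) = 3 (factor: 35152 = 13^3 · 16); v_p(y) = 1 (factor: 182 = 13^1 · 14). Additivity: v_p(xy) = v_p(x) + v_p(y) = 3 + 1 = 4. (Direct check: xy = 6397664 = 13^4 · (224).)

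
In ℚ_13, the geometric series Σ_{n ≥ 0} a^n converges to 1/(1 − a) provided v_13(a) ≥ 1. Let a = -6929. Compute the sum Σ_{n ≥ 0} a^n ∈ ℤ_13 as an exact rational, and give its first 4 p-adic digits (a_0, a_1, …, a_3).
Σ a^n = 1/(1 − a) = 1/6930;  first 4 digits = (1, 0, 11, 9)

v_13(a) = 2 ≥ 1, so the series converges in ℤ_13 to 1/(1 − a) = 1/(1 − (-6929)) = 1/6930. Expand this rational in ℤ_13: compute digits iteratively via d_i = x_i mod 13, x_{i+1} = (x_i − d_i)/13. The first 4 digits are (1, 0, 11, 9).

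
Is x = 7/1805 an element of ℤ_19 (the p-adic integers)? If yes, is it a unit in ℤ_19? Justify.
x ∉ ℤ_19 (v_19(x) = -2 < 0)

ℤ_19 = {x ∈ ℚ_19 : v_19(x) ≥ 0} and ℤ_19^× = {x ∈ ℤ_19 : v_19(x) = 0}. Here v_19(7/1805) = v_19(num) − v_19(den) = -2; compare against these criteria.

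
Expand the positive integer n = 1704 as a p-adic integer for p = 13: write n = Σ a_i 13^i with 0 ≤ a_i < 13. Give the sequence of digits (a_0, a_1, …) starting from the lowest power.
(a_0, a_1, …) = (1, 1, 10)

Repeated division by 13 gives the digits low-to-high: 1704 = 1 + 1·13^1 + 10·13^2. Digit sequence: (1, 1, 10).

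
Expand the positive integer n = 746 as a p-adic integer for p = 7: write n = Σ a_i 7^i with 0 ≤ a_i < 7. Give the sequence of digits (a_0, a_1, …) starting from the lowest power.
(a_0, a_1, …) = (4, 1, 1, 2)

Repeated division by 7 gives the digits low-to-high: 746 = 4 + 1·7^1 + 1·7^2 + 2·7^3. Digit sequence: (4, 1, 1, 2).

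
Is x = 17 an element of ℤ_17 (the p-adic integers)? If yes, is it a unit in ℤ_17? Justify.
x ∈ ℤ_17 but not a unit; v_17(x) = 1 > 0

ℤ_17 = {x ∈ ℚ_17 : v_17(x) ≥ 0} and ℤ_17^× = {x ∈ ℤ_17 : v_17(x) = 0}. Here v_17(17) = v_17(num) − v_17(den) = 1; compare against these criteria.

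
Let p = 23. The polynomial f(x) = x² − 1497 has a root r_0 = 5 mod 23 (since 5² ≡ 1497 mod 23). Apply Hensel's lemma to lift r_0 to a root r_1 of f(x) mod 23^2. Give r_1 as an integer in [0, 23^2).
r_1 = 258 (mod 529)

Hensel's recurrence: r_{i+1} = r_i − f(r_i)·(f′(r_i))^{-1} mod 23^{i+2}, with f′(x) = 2x. Iterate:
  r_0 = 5 (mod 23)
  r_1 = 258 (mod 529)
Final: r_1 = 258, and one checks f(r_1) ≡ 0 mod 23^2.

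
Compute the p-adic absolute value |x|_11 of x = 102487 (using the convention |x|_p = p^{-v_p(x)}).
|102487|_11 = 1/14641

Step 1 — compute v_11(x) by factoring powers of 11 out of the numerator and denominator: v_11(102487) = 4. Step 2 — apply |x|_p = p^{-v_p(x)} = 11^{-4} = 1/14641.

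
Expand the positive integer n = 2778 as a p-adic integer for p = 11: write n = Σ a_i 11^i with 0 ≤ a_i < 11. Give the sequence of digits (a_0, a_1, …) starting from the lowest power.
(a_0, a_1, …) = (6, 10, 0, 2)

Repeated division by 11 gives the digits low-to-high: 2778 = 6 + 10·11^1 + 2·11^3. Digit sequence: (6, 10, 0, 2).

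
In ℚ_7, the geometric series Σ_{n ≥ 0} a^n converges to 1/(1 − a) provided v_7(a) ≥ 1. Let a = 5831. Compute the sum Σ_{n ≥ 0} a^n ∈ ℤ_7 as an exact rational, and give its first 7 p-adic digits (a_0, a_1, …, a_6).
Σ a^n = 1/(1 − a) = -1/5830;  first 7 digits = (1, 0, 0, 3, 2, 0, 2)

v_7(a) = 3 ≥ 1, so the series converges in ℤ_7 to 1/(1 − a) = 1/(1 − 5831) = -1/5830. Expand this rational in ℤ_7: compute digits iteratively via d_i = x_i mod 7, x_{i+1} = (x_i − d_i)/7. The first 7 digits are (1, 0, 0, 3, 2, 0, 2).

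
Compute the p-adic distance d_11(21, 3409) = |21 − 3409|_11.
d_11(21, 3409) = 1/121

Step 1 — x − y = 21 − 3409 = -3388. Step 2 — v_11(-3388) = 2 (factor: -3388 = −(11^2 · 28); the sign does not affect v_p). Step 3 — |x − y|_11 = 11^{-2} = 1/121.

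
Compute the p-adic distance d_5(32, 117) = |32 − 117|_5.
d_5(32, 117) = 1/5

Step 1 — x − y = 32 − 117 = -85. Step 2 — v_5(-85) = 1 (factor: -85 = −(5^1 · 17); the sign does not affect v_p). Step 3 — |x − y|_5 = 5^{-1} = 1/5.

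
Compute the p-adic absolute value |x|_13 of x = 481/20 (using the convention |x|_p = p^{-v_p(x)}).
|481/20|_13 = 1/13

Step 1 — compute v_13(x) by factoring powers of 13 out of the numerator and denominator: v_13(481/20) = 1. Step 2 — apply |x|_p = p^{-v_p(x)} = 13^{-1} = 1/13.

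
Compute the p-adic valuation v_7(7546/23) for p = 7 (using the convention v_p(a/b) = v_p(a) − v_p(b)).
v_7(7546/23) = 3

Factor powers of 7 from the numerator and denominator of the reduced fraction: 7546 = 7^3 · 22 and 23 = 7^0 · 23. Apply v_p(a/b) = v_p(a) − v_p(b): v_7(7546/23) = 3 − 0 = 3.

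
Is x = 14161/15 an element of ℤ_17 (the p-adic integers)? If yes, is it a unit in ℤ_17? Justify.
x ∈ ℤ_17 but not a unit; v_17(x) = 2 > 0

ℤ_17 = {x ∈ ℚ_17 : v_17(x) ≥ 0} and ℤ_17^× = {x ∈ ℤ_17 : v_17(x) = 0}. Here v_17(14161/15) = v_17(num) − v_17(den) = 2; compare against these criteria.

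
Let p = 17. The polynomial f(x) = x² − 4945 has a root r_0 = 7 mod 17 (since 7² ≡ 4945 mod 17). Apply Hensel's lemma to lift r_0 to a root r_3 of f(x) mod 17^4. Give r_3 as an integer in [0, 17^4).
r_3 = 61377 (mod 83521)

Hensel's recurrence: r_{i+1} = r_i − f(r_i)·(f′(r_i))^{-1} mod 17^{i+2}, with f′(x) = 2x. Iterate:
  r_0 = 7 (mod 17)
  r_1 = 109 (mod 289)
  r_2 = 2421 (mod 4913)
  r_3 = 61377 (mod 83521)
Final: r_3 = 61377, and one checks f(r_3) ≡ 0 mod 17^4.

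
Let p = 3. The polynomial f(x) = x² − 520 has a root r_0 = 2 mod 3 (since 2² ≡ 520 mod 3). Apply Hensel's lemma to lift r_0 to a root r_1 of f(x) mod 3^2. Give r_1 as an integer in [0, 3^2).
r_1 = 5 (mod 9)

Hensel's recurrence: r_{i+1} = r_i − f(r_i)·(f′(r_i))^{-1} mod 3^{i+2}, with f′(x) = 2x. Iterate:
  r_0 = 2 (mod 3)
  r_1 = 5 (mod 9)
Final: r_1 = 5, and one checks f(r_1) ≡ 0 mod 3^2.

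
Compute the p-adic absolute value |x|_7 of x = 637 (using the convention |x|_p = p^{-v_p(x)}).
|637|_7 = 1/49

Step 1 — compute v_7(x) by factoring powers of 7 out of the numerator and denominator: v_7(637) = 2. Step 2 — apply |x|_p = p^{-v_p(x)} = 7^{-2} = 1/49.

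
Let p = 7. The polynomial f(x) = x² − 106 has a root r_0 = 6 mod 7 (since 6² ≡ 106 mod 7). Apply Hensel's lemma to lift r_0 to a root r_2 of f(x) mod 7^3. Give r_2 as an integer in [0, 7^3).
r_2 = 167 (mod 343)

Hensel's recurrence: r_{i+1} = r_i − f(r_i)·(f′(r_i))^{-1} mod 7^{i+2}, with f′(x) = 2x. Iterate:
  r_0 = 6 (mod 7)
  r_1 = 20 (mod 49)
  r_2 = 167 (mod 343)
Final: r_2 = 167, and one checks f(r_2) ≡ 0 mod 7^3.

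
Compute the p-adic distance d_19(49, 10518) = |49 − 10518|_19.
d_19(49, 10518) = 1/361

Step 1 — x − y = 49 − 10518 = -10469. Step 2 — v_19(-10469) = 2 (factor: -10469 = −(19^2 · 29); the sign does not affect v_p). Step 3 — |x − y|_19 = 19^{-2} = 1/361.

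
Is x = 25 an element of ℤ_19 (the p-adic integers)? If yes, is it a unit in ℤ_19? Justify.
x ∈ ℤ_19^× (unit); v_19(x) = 0

ℤ_19 = {x ∈ ℚ_19 : v_19(x) ≥ 0} and ℤ_19^× = {x ∈ ℤ_19 : v_19(x) = 0}. Here v_19(25) = v_19(num) − v_19(den) = 0; compare against these criteria.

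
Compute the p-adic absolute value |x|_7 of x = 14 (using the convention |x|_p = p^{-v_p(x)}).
|14|_7 = 1/7

Step 1 — compute v_7(x) by factoring powers of 7 out of the numerator and denominator: v_7(14) = 1. Step 2 — apply |x|_p = p^{-v_p(x)} = 7^{-1} = 1/7.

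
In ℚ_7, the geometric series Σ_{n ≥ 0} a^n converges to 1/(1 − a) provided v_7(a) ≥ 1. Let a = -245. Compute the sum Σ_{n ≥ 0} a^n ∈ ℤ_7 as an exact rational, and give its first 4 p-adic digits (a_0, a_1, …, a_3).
Σ a^n = 1/(1 − a) = 1/246;  first 4 digits = (1, 0, 2, 6)

v_7(a) = 2 ≥ 1, so the series converges in ℤ_7 to 1/(1 − a) = 1/(1 − (-245)) = 1/246. Expand this rational in ℤ_7: compute digits iteratively via d_i = x_i mod 7, x_{i+1} = (x_i − d_i)/7. The first 4 digits are (1, 0, 2, 6).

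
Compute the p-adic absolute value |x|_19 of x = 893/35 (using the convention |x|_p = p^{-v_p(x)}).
|893/35|_19 = 1/19

Step 1 — compute v_19(x) by factoring powers of 19 out of the numerator and denominator: v_19(893/35) = 1. Step 2 — apply |x|_p = p^{-v_p(x)} = 19^{-1} = 1/19.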